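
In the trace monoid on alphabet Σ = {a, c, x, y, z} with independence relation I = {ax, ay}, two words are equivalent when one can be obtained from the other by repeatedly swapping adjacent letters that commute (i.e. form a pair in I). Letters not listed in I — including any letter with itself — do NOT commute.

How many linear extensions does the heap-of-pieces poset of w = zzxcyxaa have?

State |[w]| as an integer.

6

0(z) covers ∅
1(z) covers 0:z
2(x) covers 1:z
3(c) covers 2:x
4(y) covers 3:c
5(x) covers 4:y
6(a) covers 3:c
7(a) covers 6:a
floor of heap: 0:z
completions by unplaced set U, small U first (add the entries for U minus each lowest piece of U):
  |U|=1: {5}:1  {7}:1
  |U|=2: {4,5}:1  {5,7}:2  {6,7}:1
  |U|=3: {4,5,7}:3  {5,6,7}:3
  |U|=4: {4,5,6,7}:6
  |U|=5: {3,4,5,6,7}:6
  |U|=6: {2,3,4,5,6,7}:6
  start at 0(z): 6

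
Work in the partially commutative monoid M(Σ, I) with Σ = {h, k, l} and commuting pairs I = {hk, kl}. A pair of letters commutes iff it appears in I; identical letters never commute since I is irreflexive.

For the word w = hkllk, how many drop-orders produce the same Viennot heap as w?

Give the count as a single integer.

piece 0:h — minimal
piece 1:k — minimal
piece 2:l rests on {0:h}
piece 3:l rests on {2:l}
piece 4:k rests on {1:k}
minimal pieces: {0:h, 1:k}
ways to finish when only these pieces remain (= sum over removing one remaining piece with nothing left below it):
  1 left: {3}→1  {4}→1
  2 left: {1,4}→1  {2,3}→1  {3,4}→2
  3 left: {0,2,3}→1  {1,3,4}→3  {2,3,4}→3
  placing 0:h first → 6 extensions
  placing 1:k first → 4 extensions
total linear extensions = 10

10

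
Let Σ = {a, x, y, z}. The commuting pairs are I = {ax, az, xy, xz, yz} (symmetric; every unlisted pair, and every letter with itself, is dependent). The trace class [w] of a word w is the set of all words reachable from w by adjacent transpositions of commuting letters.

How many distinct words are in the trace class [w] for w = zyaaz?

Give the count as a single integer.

#0=z has no predecessor
#1=y has no predecessor
#2=a depends on [1:y]
#3=a depends on [2:a]
#4=z depends on [0:z]
sources: [0:z, 1:y]
N(rest) = Σ N(rest − s) over sources s of rest; N(one piece) = 1:
  size 1 → [3]=1  [4]=1
  size 2 → [0,4]=1  [2,3]=1  [3,4]=2
  size 3 → [0,3,4]=3  [1,2,3]=1  [2,3,4]=3
  first=0(z) contributes 4
  first=1(y) contributes 6
|[w]| = 10

10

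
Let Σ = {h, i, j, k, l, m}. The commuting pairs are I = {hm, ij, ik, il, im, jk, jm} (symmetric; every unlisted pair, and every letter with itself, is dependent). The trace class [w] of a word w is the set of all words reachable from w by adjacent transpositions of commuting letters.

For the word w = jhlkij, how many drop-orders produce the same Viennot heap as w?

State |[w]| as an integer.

piece 0:j — minimal
piece 1:h rests on {0:j}
piece 2:l rests on {1:h}
piece 3:k rests on {2:l}
piece 4:i rests on {1:h}
piece 5:j rests on {2:l}
minimal pieces: {0:j}
ways to finish when only these pieces remain (= sum over removing one remaining piece with nothing left below it):
  1 left: {3}→1  {4}→1  {5}→1
  2 left: {3,4}→2  {3,5}→2  {4,5}→2
  3 left: {2,3,5}→2  {3,4,5}→6
  4 left: {2,3,4,5}→8
  placing 0:j first → 8 extensions

8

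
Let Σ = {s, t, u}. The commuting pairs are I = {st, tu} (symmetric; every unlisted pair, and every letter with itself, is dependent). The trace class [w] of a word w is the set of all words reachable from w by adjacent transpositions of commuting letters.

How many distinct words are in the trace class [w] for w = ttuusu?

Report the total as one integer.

15

drop 0:t onto floor
drop 1:t onto {0:t}
drop 2:u onto floor
drop 3:u onto {2:u}
drop 4:s onto {3:u}
drop 5:u onto {4:s}
ground layer = {0:t, 2:u}
drop-orders for the pieces not yet dropped (sum over which currently-grounded one goes next):
  1 to go: {1} 1  {5} 1
  2 to go: {0,1} 1  {1,5} 2  {4,5} 1
  3 to go: {0,1,5} 3  {1,4,5} 3  {3,4,5} 1
  4 to go: {0,1,4,5} 6  {1,3,4,5} 4  {2,3,4,5} 1
  if 0:t drops first: 5 orders
  if 2:u drops first: 10 orders
heap linearizations: 15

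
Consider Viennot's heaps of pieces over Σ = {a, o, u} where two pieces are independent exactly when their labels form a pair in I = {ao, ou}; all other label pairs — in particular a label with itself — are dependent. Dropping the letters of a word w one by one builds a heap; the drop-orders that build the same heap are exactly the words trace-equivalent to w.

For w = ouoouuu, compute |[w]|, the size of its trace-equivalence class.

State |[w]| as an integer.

35

drop 0:o onto floor
drop 1:u onto floor
drop 2:o onto {0:o}
drop 3:o onto {2:o}
drop 4:u onto {1:u}
drop 5:u onto {4:u}
drop 6:u onto {5:u}
ground layer = {0:o, 1:u}
drop-orders for the pieces not yet dropped (sum over which currently-grounded one goes next):
  1 to go: {3} 1  {6} 1
  2 to go: {2,3} 1  {3,6} 2  {5,6} 1
  3 to go: {0,2,3} 1  {2,3,6} 3  {3,5,6} 3  {4,5,6} 1
  4 to go: {0,2,3,6} 4  {1,4,5,6} 1  {2,3,5,6} 6  {3,4,5,6} 4
  5 to go: {0,2,3,5,6} 10  {1,3,4,5,6} 5  {2,3,4,5,6} 10
  if 0:o drops first: 15 orders
  if 1:u drops first: 20 orders
heap linearizations: 35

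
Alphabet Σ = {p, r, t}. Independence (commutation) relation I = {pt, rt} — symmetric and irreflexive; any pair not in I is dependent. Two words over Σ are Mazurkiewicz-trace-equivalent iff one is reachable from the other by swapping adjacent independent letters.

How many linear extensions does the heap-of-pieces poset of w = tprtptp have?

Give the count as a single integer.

35

drop 0:t onto floor
drop 1:p onto floor
drop 2:r onto {1:p}
drop 3:t onto {0:t}
drop 4:p onto {2:r}
drop 5:t onto {3:t}
drop 6:p onto {4:p}
ground layer = {0:t, 1:p}
drop-orders for the pieces not yet dropped (sum over which currently-grounded one goes next):
  1 to go: {5} 1  {6} 1
  2 to go: {3,5} 1  {4,6} 1  {5,6} 2
  3 to go: {0,3,5} 1  {2,4,6} 1  {3,5,6} 3  {4,5,6} 3
  4 to go: {0,3,5,6} 4  {1,2,4,6} 1  {2,4,5,6} 4  {3,4,5,6} 6
  5 to go: {0,3,4,5,6} 10  {1,2,4,5,6} 5  {2,3,4,5,6} 10
  if 0:t drops first: 15 orders
  if 1:p drops first: 20 orders
heap linearizations: 35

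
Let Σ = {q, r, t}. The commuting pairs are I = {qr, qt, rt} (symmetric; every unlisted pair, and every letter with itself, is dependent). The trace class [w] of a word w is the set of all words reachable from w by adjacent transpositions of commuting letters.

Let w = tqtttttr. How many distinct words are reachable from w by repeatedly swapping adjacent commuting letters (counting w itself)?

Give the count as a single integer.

56

0(t) covers ∅
1(q) covers ∅
2(t) covers 0:t
3(t) covers 2:t
4(t) covers 3:t
5(t) covers 4:t
6(t) covers 5:t
7(r) covers ∅
floor of heap: 0:t, 1:q, 7:r
completions by unplaced set U, small U first (add the entries for U minus each lowest piece of U):
  |U|=1: {1}:1  {6}:1  {7}:1
  |U|=2: {1,6}:2  {1,7}:2  {5,6}:1  {6,7}:2
  |U|=3: {1,5,6}:3  {1,6,7}:6  {4,5,6}:1  {5,6,7}:3
  |U|=4: {1,4,5,6}:4  {1,5,6,7}:12  {3,4,5,6}:1  {4,5,6,7}:4
  |U|=5: {1,3,4,5,6}:5  {1,4,5,6,7}:20  {2,3,4,5,6}:1  {3,4,5,6,7}:5
  |U|=6: {0,2,3,4,5,6}:1  {1,2,3,4,5,6}:6  {1,3,4,5,6,7}:30  {2,3,4,5,6,7}:6
  start at 0(t): 42
  start at 1(q): 7
  start at 7(r): 7
sum over floor = 56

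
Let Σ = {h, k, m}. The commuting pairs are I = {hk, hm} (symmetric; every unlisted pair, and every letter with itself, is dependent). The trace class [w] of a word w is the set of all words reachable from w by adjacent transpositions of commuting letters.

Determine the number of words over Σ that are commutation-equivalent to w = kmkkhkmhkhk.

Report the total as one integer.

piece 0:k — minimal
piece 1:m rests on {0:k}
piece 2:k rests on {1:m}
piece 3:k rests on {2:k}
piece 4:h — minimal
piece 5:k rests on {3:k}
piece 6:m rests on {5:k}
piece 7:h rests on {4:h}
piece 8:k rests on {6:m}
piece 9:h rests on {7:h}
piece 10:k rests on {8:k}
minimal pieces: {0:k, 4:h}
ways to finish when only these pieces remain (= sum over removing one remaining piece with nothing left below it):
  1 left: {9}→1  {10}→1
  2 left: {7,9}→1  {8,10}→1  {9,10}→2
  3 left: {4,7,9}→1  {6,8,10}→1  {7,9,10}→3  {8,9,10}→3
  4 left: {4,7,9,10}→4  {5,6,8,10}→1  {6,8,9,10}→4  {7,8,9,10}→6
  5 left: {3,5,6,8,10}→1  {4,7,8,9,10}→10  {5,6,8,9,10}→5  {6,7,8,9,10}→10
  6 left: {2,3,5,6,8,10}→1  {3,5,6,8,9,10}→6  {4,6,7,8,9,10}→20  {5,6,7,8,9,10}→15
  7 left: {1,2,3,5,6,8,10}→1  {2,3,5,6,8,9,10}→7  {3,5,6,7,8,9,10}→21  {4,5,6,7,8,9,10}→35
  8 left: {0,1,2,3,5,6,8,10}→1  {1,2,3,5,6,8,9,10}→8  {2,3,5,6,7,8,9,10}→28  {3,4,5,6,7,8,9,10}→56
  9 left: {0,1,2,3,5,6,8,9,10}→9  {1,2,3,5,6,7,8,9,10}→36  {2,3,4,5,6,7,8,9,10}→84
  placing 0:k first → 120 extensions
  placing 4:h first → 45 extensions
total linear extensions = 165

165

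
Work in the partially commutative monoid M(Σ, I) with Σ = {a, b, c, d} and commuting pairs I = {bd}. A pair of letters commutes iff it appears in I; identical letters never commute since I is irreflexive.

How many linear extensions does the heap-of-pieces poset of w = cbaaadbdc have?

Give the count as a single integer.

drop 0:c onto floor
drop 1:b onto {0:c}
drop 2:a onto {1:b}
drop 3:a onto {2:a}
drop 4:a onto {3:a}
drop 5:d onto {4:a}
drop 6:b onto {4:a}
drop 7:d onto {5:d}
drop 8:c onto {6:b, 7:d}
ground layer = {0:c}
drop-orders for the pieces not yet dropped (sum over which currently-grounded one goes next):
  1 to go: {8} 1
  2 to go: {6,8} 1  {7,8} 1
  3 to go: {5,7,8} 1  {6,7,8} 2
  4 to go: {5,6,7,8} 3
  5 to go: {4,5,6,7,8} 3
  6 to go: {3,4,5,6,7,8} 3
  7 to go: {2,3,4,5,6,7,8} 3
  if 0:c drops first: 3 orders

3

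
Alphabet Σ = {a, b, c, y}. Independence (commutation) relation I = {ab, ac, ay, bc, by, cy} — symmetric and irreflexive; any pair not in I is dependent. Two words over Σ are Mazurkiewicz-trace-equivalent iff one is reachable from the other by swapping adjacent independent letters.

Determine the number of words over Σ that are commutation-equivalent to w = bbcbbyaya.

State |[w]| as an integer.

3780

drop 0:b onto floor
drop 1:b onto {0:b}
drop 2:c onto floor
drop 3:b onto {1:b}
drop 4:b onto {3:b}
drop 5:y onto floor
drop 6:a onto floor
drop 7:y onto {5:y}
drop 8:a onto {6:a}
ground layer = {0:b, 2:c, 5:y, 6:a}
drop-orders for the pieces not yet dropped (sum over which currently-grounded one goes next):
  1 to go: {2} 1  {4} 1  {7} 1  {8} 1
  2 to go: {2,4} 2  {2,7} 2  {2,8} 2  {3,4} 1  {4,7} 2  {4,8} 2  {5,7} 1  {6,8} 1  {7,8} 2
  3 to go: {1,3,4} 1  {2,3,4} 3  {2,4,7} 6  {2,4,8} 6  {2,5,7} 3  {2,6,8} 3  {2,7,8} 6  {3,4,7} 3  {3,4,8} 3  {4,5,7} 3  {4,6,8} 3  {4,7,8} 6  {5,7,8} 3  {6,7,8} 3
  4 to go: {0,1,3,4} 1  {1,2,3,4} 4  {1,3,4,7} 4  {1,3,4,8} 4  {2,3,4,7} 12  {2,3,4,8} 12  {2,4,5,7} 12  {2,4,6,8} 12  {2,4,7,8} 24  {2,5,7,8} 12  {2,6,7,8} 12  {3,4,5,7} 6  {3,4,6,8} 6  {3,4,7,8} 12  {4,5,7,8} 12  {4,6,7,8} 12  {5,6,7,8} 6
  5 to go: {0,1,2,3,4} 5  {0,1,3,4,7} 5  {0,1,3,4,8} 5  {1,2,3,4,7} 20  {1,2,3,4,8} 20  {1,3,4,5,7} 10  {1,3,4,6,8} 10  {1,3,4,7,8} 20  {2,3,4,5,7} 30  {2,3,4,6,8} 30  {2,3,4,7,8} 60  {2,4,5,7,8} 60  {2,4,6,7,8} 60  {2,5,6,7,8} 30  {3,4,5,7,8} 30  {3,4,6,7,8} 30  {4,5,6,7,8} 30
  6 to go: {0,1,2,3,4,7} 30  {0,1,2,3,4,8} 30  {0,1,3,4,5,7} 15  {0,1,3,4,6,8} 15  {0,1,3,4,7,8} 30  {1,2,3,4,5,7} 60  {1,2,3,4,6,8} 60  {1,2,3,4,7,8} 120  {1,3,4,5,7,8} 60  {1,3,4,6,7,8} 60  {2,3,4,5,7,8} 180  {2,3,4,6,7,8} 180  {2,4,5,6,7,8} 180  {3,4,5,6,7,8} 90
  7 to go: {0,1,2,3,4,5,7} 105  {0,1,2,3,4,6,8} 105  {0,1,2,3,4,7,8} 210  {0,1,3,4,5,7,8} 105  {0,1,3,4,6,7,8} 105  {1,2,3,4,5,7,8} 420  {1,2,3,4,6,7,8} 420  {1,3,4,5,6,7,8} 210  {2,3,4,5,6,7,8} 630
  if 0:b drops first: 1680 orders
  if 2:c drops first: 420 orders
  if 5:y drops first: 840 orders
  if 6:a drops first: 840 orders
heap linearizations: 3780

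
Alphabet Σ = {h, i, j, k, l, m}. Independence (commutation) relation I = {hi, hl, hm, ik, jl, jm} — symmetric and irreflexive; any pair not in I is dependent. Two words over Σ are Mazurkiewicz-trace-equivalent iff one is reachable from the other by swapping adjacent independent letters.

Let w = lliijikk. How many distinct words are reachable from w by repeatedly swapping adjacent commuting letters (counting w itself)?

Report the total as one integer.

3

drop 0:l onto floor
drop 1:l onto {0:l}
drop 2:i onto {1:l}
drop 3:i onto {2:i}
drop 4:j onto {3:i}
drop 5:i onto {4:j}
drop 6:k onto {4:j}
drop 7:k onto {6:k}
ground layer = {0:l}
drop-orders for the pieces not yet dropped (sum over which currently-grounded one goes next):
  1 to go: {5} 1  {7} 1
  2 to go: {5,7} 2  {6,7} 1
  3 to go: {5,6,7} 3
  4 to go: {4,5,6,7} 3
  5 to go: {3,4,5,6,7} 3
  6 to go: {2,3,4,5,6,7} 3
  if 0:l drops first: 3 orders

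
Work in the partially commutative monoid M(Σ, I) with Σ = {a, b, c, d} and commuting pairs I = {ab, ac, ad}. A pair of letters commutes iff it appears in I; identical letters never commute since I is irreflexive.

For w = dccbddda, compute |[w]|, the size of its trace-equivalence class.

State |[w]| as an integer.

0(d) covers ∅
1(c) covers 0:d
2(c) covers 1:c
3(b) covers 2:c
4(d) covers 3:b
5(d) covers 4:d
6(d) covers 5:d
7(a) covers ∅
floor of heap: 0:d, 7:a
completions by unplaced set U, small U first (add the entries for U minus each lowest piece of U):
  |U|=1: {6}:1  {7}:1
  |U|=2: {5,6}:1  {6,7}:2
  |U|=3: {4,5,6}:1  {5,6,7}:3
  |U|=4: {3,4,5,6}:1  {4,5,6,7}:4
  |U|=5: {2,3,4,5,6}:1  {3,4,5,6,7}:5
  |U|=6: {1,2,3,4,5,6}:1  {2,3,4,5,6,7}:6
  start at 0(d): 7
  start at 7(a): 1
sum over floor = 8

8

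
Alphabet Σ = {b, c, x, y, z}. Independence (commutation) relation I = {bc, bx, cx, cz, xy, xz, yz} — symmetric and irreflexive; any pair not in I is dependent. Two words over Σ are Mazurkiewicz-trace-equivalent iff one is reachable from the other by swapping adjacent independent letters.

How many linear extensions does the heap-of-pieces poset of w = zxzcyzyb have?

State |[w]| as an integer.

160

piece 0:z — minimal
piece 1:x — minimal
piece 2:z rests on {0:z}
piece 3:c — minimal
piece 4:y rests on {3:c}
piece 5:z rests on {2:z}
piece 6:y rests on {4:y}
piece 7:b rests on {5:z, 6:y}
minimal pieces: {0:z, 1:x, 3:c}
ways to finish when only these pieces remain (= sum over removing one remaining piece with nothing left below it):
  1 left: {1}→1  {7}→1
  2 left: {1,7}→2  {5,7}→1  {6,7}→1
  3 left: {1,5,7}→3  {1,6,7}→3  {2,5,7}→1  {4,6,7}→1  {5,6,7}→2
  4 left: {0,2,5,7}→1  {1,2,5,7}→4  {1,4,6,7}→4  {1,5,6,7}→8  {2,5,6,7}→3  {3,4,6,7}→1  {4,5,6,7}→3
  5 left: {0,1,2,5,7}→5  {0,2,5,6,7}→4  {1,2,5,6,7}→15  {1,3,4,6,7}→5  {1,4,5,6,7}→15  {2,4,5,6,7}→6  {3,4,5,6,7}→4
  6 left: {0,1,2,5,6,7}→24  {0,2,4,5,6,7}→10  {1,2,4,5,6,7}→36  {1,3,4,5,6,7}→24  {2,3,4,5,6,7}→10
  placing 0:z first → 70 extensions
  placing 1:x first → 20 extensions
  placing 3:c first → 70 extensions
total linear extensions = 160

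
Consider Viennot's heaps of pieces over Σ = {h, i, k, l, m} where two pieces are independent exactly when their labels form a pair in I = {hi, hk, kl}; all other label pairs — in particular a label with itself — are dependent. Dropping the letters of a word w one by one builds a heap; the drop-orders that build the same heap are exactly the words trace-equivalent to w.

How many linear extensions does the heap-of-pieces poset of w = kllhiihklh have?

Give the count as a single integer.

79

drop 0:k onto floor
drop 1:l onto floor
drop 2:l onto {1:l}
drop 3:h onto {2:l}
drop 4:i onto {0:k, 2:l}
drop 5:i onto {4:i}
drop 6:h onto {3:h}
drop 7:k onto {5:i}
drop 8:l onto {5:i, 6:h}
drop 9:h onto {8:l}
ground layer = {0:k, 1:l}
drop-orders for the pieces not yet dropped (sum over which currently-grounded one goes next):
  1 to go: {7} 1  {9} 1
  2 to go: {7,9} 2  {8,9} 1
  3 to go: {6,8,9} 1  {7,8,9} 3
  4 to go: {3,6,8,9} 1  {5,7,8,9} 3  {6,7,8,9} 4
  5 to go: {3,6,7,8,9} 5  {4,5,7,8,9} 3  {5,6,7,8,9} 7
  6 to go: {0,4,5,7,8,9} 3  {3,5,6,7,8,9} 12  {4,5,6,7,8,9} 10
  7 to go: {0,4,5,6,7,8,9} 13  {3,4,5,6,7,8,9} 22
  8 to go: {0,3,4,5,6,7,8,9} 35  {2,3,4,5,6,7,8,9} 22
  if 0:k drops first: 22 orders
  if 1:l drops first: 57 orders
heap linearizations: 79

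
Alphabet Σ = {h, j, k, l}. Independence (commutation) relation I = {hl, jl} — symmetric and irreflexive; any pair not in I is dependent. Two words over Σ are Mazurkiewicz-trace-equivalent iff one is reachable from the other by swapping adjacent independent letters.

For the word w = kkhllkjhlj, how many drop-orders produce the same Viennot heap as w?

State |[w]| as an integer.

0(k) covers ∅
1(k) covers 0:k
2(h) covers 1:k
3(l) covers 1:k
4(l) covers 3:l
5(k) covers 2:h, 4:l
6(j) covers 5:k
7(h) covers 6:j
8(l) covers 5:k
9(j) covers 7:h
floor of heap: 0:k
completions by unplaced set U, small U first (add the entries for U minus each lowest piece of U):
  |U|=1: {8}:1  {9}:1
  |U|=2: {7,9}:1  {8,9}:2
  |U|=3: {6,7,9}:1  {7,8,9}:3
  |U|=4: {6,7,8,9}:4
  |U|=5: {5,6,7,8,9}:4
  |U|=6: {2,5,6,7,8,9}:4  {4,5,6,7,8,9}:4
  |U|=7: {2,4,5,6,7,8,9}:8  {3,4,5,6,7,8,9}:4
  |U|=8: {2,3,4,5,6,7,8,9}:12
  start at 0(k): 12

12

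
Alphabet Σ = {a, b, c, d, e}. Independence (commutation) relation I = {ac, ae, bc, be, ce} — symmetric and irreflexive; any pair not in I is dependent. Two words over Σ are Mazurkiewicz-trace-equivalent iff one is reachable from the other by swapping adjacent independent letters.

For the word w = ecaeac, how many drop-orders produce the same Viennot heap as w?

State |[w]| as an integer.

90

piece 0:e — minimal
piece 1:c — minimal
piece 2:a — minimal
piece 3:e rests on {0:e}
piece 4:a rests on {2:a}
piece 5:c rests on {1:c}
minimal pieces: {0:e, 1:c, 2:a}
ways to finish when only these pieces remain (= sum over removing one remaining piece with nothing left below it):
  1 left: {3}→1  {4}→1  {5}→1
  2 left: {0,3}→1  {1,5}→1  {2,4}→1  {3,4}→2  {3,5}→2  {4,5}→2
  3 left: {0,3,4}→3  {0,3,5}→3  {1,3,5}→3  {1,4,5}→3  {2,3,4}→3  {2,4,5}→3  {3,4,5}→6
  4 left: {0,1,3,5}→6  {0,2,3,4}→6  {0,3,4,5}→12  {1,2,4,5}→6  {1,3,4,5}→12  {2,3,4,5}→12
  placing 0:e first → 30 extensions
  placing 1:c first → 30 extensions
  placing 2:a first → 30 extensions
total linear extensions = 90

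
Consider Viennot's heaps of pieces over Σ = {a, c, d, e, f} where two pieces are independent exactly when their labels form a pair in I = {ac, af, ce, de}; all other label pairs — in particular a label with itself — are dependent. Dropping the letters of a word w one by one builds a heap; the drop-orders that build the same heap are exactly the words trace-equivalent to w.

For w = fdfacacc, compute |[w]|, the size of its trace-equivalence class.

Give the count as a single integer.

piece 0:f — minimal
piece 1:d rests on {0:f}
piece 2:f rests on {1:d}
piece 3:a rests on {1:d}
piece 4:c rests on {2:f}
piece 5:a rests on {3:a}
piece 6:c rests on {4:c}
piece 7:c rests on {6:c}
minimal pieces: {0:f}
ways to finish when only these pieces remain (= sum over removing one remaining piece with nothing left below it):
  1 left: {5}→1  {7}→1
  2 left: {3,5}→1  {5,7}→2  {6,7}→1
  3 left: {3,5,7}→3  {4,6,7}→1  {5,6,7}→3
  4 left: {2,4,6,7}→1  {3,5,6,7}→6  {4,5,6,7}→4
  5 left: {2,4,5,6,7}→5  {3,4,5,6,7}→10
  6 left: {2,3,4,5,6,7}→15
  placing 0:f first → 15 extensions

15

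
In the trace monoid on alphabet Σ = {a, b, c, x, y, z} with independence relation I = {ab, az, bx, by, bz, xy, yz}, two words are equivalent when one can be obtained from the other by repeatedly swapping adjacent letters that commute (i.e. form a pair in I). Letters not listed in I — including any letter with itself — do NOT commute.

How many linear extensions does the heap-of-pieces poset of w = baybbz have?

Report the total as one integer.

0(b) covers ∅
1(a) covers ∅
2(y) covers 1:a
3(b) covers 0:b
4(b) covers 3:b
5(z) covers ∅
floor of heap: 0:b, 1:a, 5:z
completions by unplaced set U, small U first (add the entries for U minus each lowest piece of U):
  |U|=1: {2}:1  {4}:1  {5}:1
  |U|=2: {1,2}:1  {2,4}:2  {2,5}:2  {3,4}:1  {4,5}:2
  |U|=3: {0,3,4}:1  {1,2,4}:3  {1,2,5}:3  {2,3,4}:3  {2,4,5}:6  {3,4,5}:3
  |U|=4: {0,2,3,4}:4  {0,3,4,5}:4  {1,2,3,4}:6  {1,2,4,5}:12  {2,3,4,5}:12
  start at 0(b): 30
  start at 1(a): 20
  start at 5(z): 10
sum over floor = 60

60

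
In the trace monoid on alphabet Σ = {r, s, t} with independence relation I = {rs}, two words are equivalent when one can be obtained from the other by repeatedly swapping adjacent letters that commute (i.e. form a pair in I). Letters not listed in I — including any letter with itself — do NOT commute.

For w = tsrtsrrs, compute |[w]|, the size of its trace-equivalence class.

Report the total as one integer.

0(t) covers ∅
1(s) covers 0:t
2(r) covers 0:t
3(t) covers 1:s, 2:r
4(s) covers 3:t
5(r) covers 3:t
6(r) covers 5:r
7(s) covers 4:s
floor of heap: 0:t
completions by unplaced set U, small U first (add the entries for U minus each lowest piece of U):
  |U|=1: {6}:1  {7}:1
  |U|=2: {4,7}:1  {5,6}:1  {6,7}:2
  |U|=3: {4,6,7}:3  {5,6,7}:3
  |U|=4: {4,5,6,7}:6
  |U|=5: {3,4,5,6,7}:6
  |U|=6: {1,3,4,5,6,7}:6  {2,3,4,5,6,7}:6
  start at 0(t): 12

12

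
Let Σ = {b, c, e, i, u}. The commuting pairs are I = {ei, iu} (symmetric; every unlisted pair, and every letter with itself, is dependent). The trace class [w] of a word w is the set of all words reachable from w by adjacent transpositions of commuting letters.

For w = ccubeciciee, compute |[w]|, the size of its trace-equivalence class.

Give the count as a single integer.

3

0(c) covers ∅
1(c) covers 0:c
2(u) covers 1:c
3(b) covers 2:u
4(e) covers 3:b
5(c) covers 4:e
6(i) covers 5:c
7(c) covers 6:i
8(i) covers 7:c
9(e) covers 7:c
10(e) covers 9:e
floor of heap: 0:c
completions by unplaced set U, small U first (add the entries for U minus each lowest piece of U):
  |U|=1: {8}:1  {10}:1
  |U|=2: {8,10}:2  {9,10}:1
  |U|=3: {8,9,10}:3
  |U|=4: {7,8,9,10}:3
  |U|=5: {6,7,8,9,10}:3
  |U|=6: {5,6,7,8,9,10}:3
  |U|=7: {4,5,6,7,8,9,10}:3
  |U|=8: {3,4,5,6,7,8,9,10}:3
  |U|=9: {2,3,4,5,6,7,8,9,10}:3
  start at 0(c): 3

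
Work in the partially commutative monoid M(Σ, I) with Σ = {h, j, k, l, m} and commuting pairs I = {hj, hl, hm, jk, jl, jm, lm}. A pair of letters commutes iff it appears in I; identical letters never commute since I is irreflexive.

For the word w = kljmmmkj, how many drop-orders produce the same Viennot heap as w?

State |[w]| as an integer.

112

piece 0:k — minimal
piece 1:l rests on {0:k}
piece 2:j — minimal
piece 3:m rests on {0:k}
piece 4:m rests on {3:m}
piece 5:m rests on {4:m}
piece 6:k rests on {1:l, 5:m}
piece 7:j rests on {2:j}
minimal pieces: {0:k, 2:j}
ways to finish when only these pieces remain (= sum over removing one remaining piece with nothing left below it):
  1 left: {6}→1  {7}→1
  2 left: {1,6}→1  {2,7}→1  {5,6}→1  {6,7}→2
  3 left: {1,5,6}→2  {1,6,7}→3  {2,6,7}→3  {4,5,6}→1  {5,6,7}→3
  4 left: {1,2,6,7}→6  {1,4,5,6}→3  {1,5,6,7}→8  {2,5,6,7}→6  {3,4,5,6}→1  {4,5,6,7}→4
  5 left: {1,2,5,6,7}→20  {1,3,4,5,6}→4  {1,4,5,6,7}→15  {2,4,5,6,7}→10  {3,4,5,6,7}→5
  6 left: {0,1,3,4,5,6}→4  {1,2,4,5,6,7}→45  {1,3,4,5,6,7}→24  {2,3,4,5,6,7}→15
  placing 0:k first → 84 extensions
  placing 2:j first → 28 extensions
total linear extensions = 112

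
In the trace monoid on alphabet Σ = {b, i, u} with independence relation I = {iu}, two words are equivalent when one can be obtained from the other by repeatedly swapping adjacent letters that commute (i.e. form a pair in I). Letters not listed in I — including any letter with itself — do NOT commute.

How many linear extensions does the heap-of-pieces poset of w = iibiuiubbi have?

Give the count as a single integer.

6

drop 0:i onto floor
drop 1:i onto {0:i}
drop 2:b onto {1:i}
drop 3:i onto {2:b}
drop 4:u onto {2:b}
drop 5:i onto {3:i}
drop 6:u onto {4:u}
drop 7:b onto {5:i, 6:u}
drop 8:b onto {7:b}
drop 9:i onto {8:b}
ground layer = {0:i}
drop-orders for the pieces not yet dropped (sum over which currently-grounded one goes next):
  1 to go: {9} 1
  2 to go: {8,9} 1
  3 to go: {7,8,9} 1
  4 to go: {5,7,8,9} 1  {6,7,8,9} 1
  5 to go: {3,5,7,8,9} 1  {4,6,7,8,9} 1  {5,6,7,8,9} 2
  6 to go: {3,5,6,7,8,9} 3  {4,5,6,7,8,9} 3
  7 to go: {3,4,5,6,7,8,9} 6
  8 to go: {2,3,4,5,6,7,8,9} 6
  if 0:i drops first: 6 orders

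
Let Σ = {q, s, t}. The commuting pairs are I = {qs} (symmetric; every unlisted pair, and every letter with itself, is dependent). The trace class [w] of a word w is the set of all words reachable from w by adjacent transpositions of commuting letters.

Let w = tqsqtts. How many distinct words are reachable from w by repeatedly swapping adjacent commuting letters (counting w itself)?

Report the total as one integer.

piece 0:t — minimal
piece 1:q rests on {0:t}
piece 2:s rests on {0:t}
piece 3:q rests on {1:q}
piece 4:t rests on {2:s, 3:q}
piece 5:t rests on {4:t}
piece 6:s rests on {5:t}
minimal pieces: {0:t}
ways to finish when only these pieces remain (= sum over removing one remaining piece with nothing left below it):
  1 left: {6}→1
  2 left: {5,6}→1
  3 left: {4,5,6}→1
  4 left: {2,4,5,6}→1  {3,4,5,6}→1
  5 left: {1,3,4,5,6}→1  {2,3,4,5,6}→2
  placing 0:t first → 3 extensions

3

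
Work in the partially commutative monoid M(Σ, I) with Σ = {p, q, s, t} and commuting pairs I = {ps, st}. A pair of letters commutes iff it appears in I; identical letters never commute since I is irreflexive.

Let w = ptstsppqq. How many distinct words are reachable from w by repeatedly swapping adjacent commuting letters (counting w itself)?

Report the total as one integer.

21

piece 0:p — minimal
piece 1:t rests on {0:p}
piece 2:s — minimal
piece 3:t rests on {1:t}
piece 4:s rests on {2:s}
piece 5:p rests on {3:t}
piece 6:p rests on {5:p}
piece 7:q rests on {4:s, 6:p}
piece 8:q rests on {7:q}
minimal pieces: {0:p, 2:s}
ways to finish when only these pieces remain (= sum over removing one remaining piece with nothing left below it):
  1 left: {8}→1
  2 left: {7,8}→1
  3 left: {4,7,8}→1  {6,7,8}→1
  4 left: {2,4,7,8}→1  {4,6,7,8}→2  {5,6,7,8}→1
  5 left: {2,4,6,7,8}→3  {3,5,6,7,8}→1  {4,5,6,7,8}→3
  6 left: {1,3,5,6,7,8}→1  {2,4,5,6,7,8}→6  {3,4,5,6,7,8}→4
  7 left: {0,1,3,5,6,7,8}→1  {1,3,4,5,6,7,8}→5  {2,3,4,5,6,7,8}→10
  placing 0:p first → 15 extensions
  placing 2:s first → 6 extensions
total linear extensions = 21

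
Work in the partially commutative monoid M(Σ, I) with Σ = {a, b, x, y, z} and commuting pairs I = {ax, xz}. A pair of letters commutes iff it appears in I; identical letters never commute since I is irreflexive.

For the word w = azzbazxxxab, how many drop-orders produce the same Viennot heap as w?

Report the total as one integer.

20

drop 0:a onto floor
drop 1:z onto {0:a}
drop 2:z onto {1:z}
drop 3:b onto {2:z}
drop 4:a onto {3:b}
drop 5:z onto {4:a}
drop 6:x onto {3:b}
drop 7:x onto {6:x}
drop 8:x onto {7:x}
drop 9:a onto {5:z}
drop 10:b onto {8:x, 9:a}
ground layer = {0:a}
drop-orders for the pieces not yet dropped (sum over which currently-grounded one goes next):
  1 to go: {10} 1
  2 to go: {8,10} 1  {9,10} 1
  3 to go: {5,9,10} 1  {7,8,10} 1  {8,9,10} 2
  4 to go: {4,5,9,10} 1  {5,8,9,10} 3  {6,7,8,10} 1  {7,8,9,10} 3
  5 to go: {4,5,8,9,10} 4  {5,7,8,9,10} 6  {6,7,8,9,10} 4
  6 to go: {4,5,7,8,9,10} 10  {5,6,7,8,9,10} 10
  7 to go: {4,5,6,7,8,9,10} 20
  8 to go: {3,4,5,6,7,8,9,10} 20
  9 to go: {2,3,4,5,6,7,8,9,10} 20
  if 0:a drops first: 20 orders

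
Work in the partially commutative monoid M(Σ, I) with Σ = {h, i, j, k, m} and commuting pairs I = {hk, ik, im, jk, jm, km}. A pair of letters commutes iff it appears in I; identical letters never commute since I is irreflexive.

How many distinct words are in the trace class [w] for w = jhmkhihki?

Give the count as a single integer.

0(j) covers ∅
1(h) covers 0:j
2(m) covers 1:h
3(k) covers ∅
4(h) covers 2:m
5(i) covers 4:h
6(h) covers 5:i
7(k) covers 3:k
8(i) covers 6:h
floor of heap: 0:j, 3:k
completions by unplaced set U, small U first (add the entries for U minus each lowest piece of U):
  |U|=1: {7}:1  {8}:1
  |U|=2: {3,7}:1  {6,8}:1  {7,8}:2
  |U|=3: {3,7,8}:3  {5,6,8}:1  {6,7,8}:3
  |U|=4: {3,6,7,8}:6  {4,5,6,8}:1  {5,6,7,8}:4
  |U|=5: {2,4,5,6,8}:1  {3,5,6,7,8}:10  {4,5,6,7,8}:5
  |U|=6: {1,2,4,5,6,8}:1  {2,4,5,6,7,8}:6  {3,4,5,6,7,8}:15
  |U|=7: {0,1,2,4,5,6,8}:1  {1,2,4,5,6,7,8}:7  {2,3,4,5,6,7,8}:21
  start at 0(j): 28
  start at 3(k): 8
sum over floor = 36

36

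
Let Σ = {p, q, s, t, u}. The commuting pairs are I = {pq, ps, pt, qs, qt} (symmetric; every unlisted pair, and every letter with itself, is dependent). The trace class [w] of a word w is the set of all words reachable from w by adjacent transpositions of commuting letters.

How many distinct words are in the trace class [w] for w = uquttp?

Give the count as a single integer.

0(u) covers ∅
1(q) covers 0:u
2(u) covers 1:q
3(t) covers 2:u
4(t) covers 3:t
5(p) covers 2:u
floor of heap: 0:u
completions by unplaced set U, small U first (add the entries for U minus each lowest piece of U):
  |U|=1: {4}:1  {5}:1
  |U|=2: {3,4}:1  {4,5}:2
  |U|=3: {3,4,5}:3
  |U|=4: {2,3,4,5}:3
  start at 0(u): 3

3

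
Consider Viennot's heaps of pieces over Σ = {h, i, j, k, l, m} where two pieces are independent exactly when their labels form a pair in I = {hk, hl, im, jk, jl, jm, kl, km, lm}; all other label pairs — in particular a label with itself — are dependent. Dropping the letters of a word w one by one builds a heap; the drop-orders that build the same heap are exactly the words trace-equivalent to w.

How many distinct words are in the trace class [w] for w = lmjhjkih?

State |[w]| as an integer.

60

0(l) covers ∅
1(m) covers ∅
2(j) covers ∅
3(h) covers 1:m, 2:j
4(j) covers 3:h
5(k) covers ∅
6(i) covers 0:l, 4:j, 5:k
7(h) covers 6:i
floor of heap: 0:l, 1:m, 2:j, 5:k
completions by unplaced set U, small U first (add the entries for U minus each lowest piece of U):
  |U|=1: {7}:1
  |U|=2: {6,7}:1
  |U|=3: {0,6,7}:1  {4,6,7}:1  {5,6,7}:1
  |U|=4: {0,4,6,7}:2  {0,5,6,7}:2  {3,4,6,7}:1  {4,5,6,7}:2
  |U|=5: {0,3,4,6,7}:3  {0,4,5,6,7}:6  {1,3,4,6,7}:1  {2,3,4,6,7}:1  {3,4,5,6,7}:3
  |U|=6: {0,1,3,4,6,7}:4  {0,2,3,4,6,7}:4  {0,3,4,5,6,7}:12  {1,2,3,4,6,7}:2  {1,3,4,5,6,7}:4  {2,3,4,5,6,7}:4
  start at 0(l): 10
  start at 1(m): 20
  start at 2(j): 20
  start at 5(k): 10
sum over floor = 60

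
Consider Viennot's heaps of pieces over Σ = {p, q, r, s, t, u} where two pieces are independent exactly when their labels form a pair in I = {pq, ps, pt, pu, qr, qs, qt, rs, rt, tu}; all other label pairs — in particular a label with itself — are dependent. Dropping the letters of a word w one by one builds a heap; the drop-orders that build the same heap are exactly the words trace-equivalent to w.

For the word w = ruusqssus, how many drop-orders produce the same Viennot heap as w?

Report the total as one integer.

drop 0:r onto floor
drop 1:u onto {0:r}
drop 2:u onto {1:u}
drop 3:s onto {2:u}
drop 4:q onto {2:u}
drop 5:s onto {3:s}
drop 6:s onto {5:s}
drop 7:u onto {4:q, 6:s}
drop 8:s onto {7:u}
ground layer = {0:r}
drop-orders for the pieces not yet dropped (sum over which currently-grounded one goes next):
  1 to go: {8} 1
  2 to go: {7,8} 1
  3 to go: {4,7,8} 1  {6,7,8} 1
  4 to go: {4,6,7,8} 2  {5,6,7,8} 1
  5 to go: {3,5,6,7,8} 1  {4,5,6,7,8} 3
  6 to go: {3,4,5,6,7,8} 4
  7 to go: {2,3,4,5,6,7,8} 4
  if 0:r drops first: 4 orders

4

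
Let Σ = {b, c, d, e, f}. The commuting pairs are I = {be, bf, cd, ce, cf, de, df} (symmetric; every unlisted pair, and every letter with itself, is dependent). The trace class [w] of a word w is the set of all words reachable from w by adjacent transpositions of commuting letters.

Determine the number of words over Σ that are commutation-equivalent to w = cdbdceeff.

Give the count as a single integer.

0(c) covers ∅
1(d) covers ∅
2(b) covers 0:c, 1:d
3(d) covers 2:b
4(c) covers 2:b
5(e) covers ∅
6(e) covers 5:e
7(f) covers 6:e
8(f) covers 7:f
floor of heap: 0:c, 1:d, 5:e
completions by unplaced set U, small U first (add the entries for U minus each lowest piece of U):
  |U|=1: {3}:1  {4}:1  {8}:1
  |U|=2: {3,4}:2  {3,8}:2  {4,8}:2  {7,8}:1
  |U|=3: {2,3,4}:2  {3,4,8}:6  {3,7,8}:3  {4,7,8}:3  {6,7,8}:1
  |U|=4: {0,2,3,4}:2  {1,2,3,4}:2  {2,3,4,8}:8  {3,4,7,8}:12  {3,6,7,8}:4  {4,6,7,8}:4  {5,6,7,8}:1
  |U|=5: {0,1,2,3,4}:4  {0,2,3,4,8}:10  {1,2,3,4,8}:10  {2,3,4,7,8}:20  {3,4,6,7,8}:20  {3,5,6,7,8}:5  {4,5,6,7,8}:5
  |U|=6: {0,1,2,3,4,8}:24  {0,2,3,4,7,8}:30  {1,2,3,4,7,8}:30  {2,3,4,6,7,8}:40  {3,4,5,6,7,8}:30
  |U|=7: {0,1,2,3,4,7,8}:84  {0,2,3,4,6,7,8}:70  {1,2,3,4,6,7,8}:70  {2,3,4,5,6,7,8}:70
  start at 0(c): 140
  start at 1(d): 140
  start at 5(e): 224
sum over floor = 504

504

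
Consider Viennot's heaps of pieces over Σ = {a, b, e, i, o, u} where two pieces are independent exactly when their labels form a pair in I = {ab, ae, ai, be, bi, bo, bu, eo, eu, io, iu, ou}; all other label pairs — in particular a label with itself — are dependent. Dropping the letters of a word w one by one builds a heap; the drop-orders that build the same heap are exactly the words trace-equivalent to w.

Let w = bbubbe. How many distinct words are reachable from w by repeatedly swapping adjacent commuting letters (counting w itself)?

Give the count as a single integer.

piece 0:b — minimal
piece 1:b rests on {0:b}
piece 2:u — minimal
piece 3:b rests on {1:b}
piece 4:b rests on {3:b}
piece 5:e — minimal
minimal pieces: {0:b, 2:u, 5:e}
ways to finish when only these pieces remain (= sum over removing one remaining piece with nothing left below it):
  1 left: {2}→1  {4}→1  {5}→1
  2 left: {2,4}→2  {2,5}→2  {3,4}→1  {4,5}→2
  3 left: {1,3,4}→1  {2,3,4}→3  {2,4,5}→6  {3,4,5}→3
  4 left: {0,1,3,4}→1  {1,2,3,4}→4  {1,3,4,5}→4  {2,3,4,5}→12
  placing 0:b first → 20 extensions
  placing 2:u first → 5 extensions
  placing 5:e first → 5 extensions
total linear extensions = 30

30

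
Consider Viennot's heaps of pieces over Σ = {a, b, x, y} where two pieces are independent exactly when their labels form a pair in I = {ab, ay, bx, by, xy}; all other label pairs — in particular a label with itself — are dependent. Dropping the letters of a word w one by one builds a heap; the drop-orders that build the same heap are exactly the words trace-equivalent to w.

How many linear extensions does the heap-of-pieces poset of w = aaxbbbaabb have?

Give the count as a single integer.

252

0(a) covers ∅
1(a) covers 0:a
2(x) covers 1:a
3(b) covers ∅
4(b) covers 3:b
5(b) covers 4:b
6(a) covers 2:x
7(a) covers 6:a
8(b) covers 5:b
9(b) covers 8:b
floor of heap: 0:a, 3:b
completions by unplaced set U, small U first (add the entries for U minus each lowest piece of U):
  |U|=1: {7}:1  {9}:1
  |U|=2: {6,7}:1  {7,9}:2  {8,9}:1
  |U|=3: {2,6,7}:1  {5,8,9}:1  {6,7,9}:3  {7,8,9}:3
  |U|=4: {1,2,6,7}:1  {2,6,7,9}:4  {4,5,8,9}:1  {5,7,8,9}:4  {6,7,8,9}:6
  |U|=5: {0,1,2,6,7}:1  {1,2,6,7,9}:5  {2,6,7,8,9}:10  {3,4,5,8,9}:1  {4,5,7,8,9}:5  {5,6,7,8,9}:10
  |U|=6: {0,1,2,6,7,9}:6  {1,2,6,7,8,9}:15  {2,5,6,7,8,9}:20  {3,4,5,7,8,9}:6  {4,5,6,7,8,9}:15
  |U|=7: {0,1,2,6,7,8,9}:21  {1,2,5,6,7,8,9}:35  {2,4,5,6,7,8,9}:35  {3,4,5,6,7,8,9}:21
  |U|=8: {0,1,2,5,6,7,8,9}:56  {1,2,4,5,6,7,8,9}:70  {2,3,4,5,6,7,8,9}:56
  start at 0(a): 126
  start at 3(b): 126
sum over floor = 252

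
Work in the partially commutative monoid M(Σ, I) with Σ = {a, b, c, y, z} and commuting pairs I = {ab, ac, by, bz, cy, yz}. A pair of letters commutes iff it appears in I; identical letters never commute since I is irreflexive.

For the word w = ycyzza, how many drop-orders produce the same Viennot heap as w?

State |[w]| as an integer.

10

drop 0:y onto floor
drop 1:c onto floor
drop 2:y onto {0:y}
drop 3:z onto {1:c}
drop 4:z onto {3:z}
drop 5:a onto {2:y, 4:z}
ground layer = {0:y, 1:c}
drop-orders for the pieces not yet dropped (sum over which currently-grounded one goes next):
  1 to go: {5} 1
  2 to go: {2,5} 1  {4,5} 1
  3 to go: {0,2,5} 1  {2,4,5} 2  {3,4,5} 1
  4 to go: {0,2,4,5} 3  {1,3,4,5} 1  {2,3,4,5} 3
  if 0:y drops first: 4 orders
  if 1:c drops first: 6 orders
heap linearizations: 10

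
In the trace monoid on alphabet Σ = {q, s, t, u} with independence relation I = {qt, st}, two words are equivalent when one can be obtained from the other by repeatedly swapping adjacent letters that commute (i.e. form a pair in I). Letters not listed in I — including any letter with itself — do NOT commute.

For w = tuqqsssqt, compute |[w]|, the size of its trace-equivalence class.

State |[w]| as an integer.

7

piece 0:t — minimal
piece 1:u rests on {0:t}
piece 2:q rests on {1:u}
piece 3:q rests on {2:q}
piece 4:s rests on {3:q}
piece 5:s rests on {4:s}
piece 6:s rests on {5:s}
piece 7:q rests on {6:s}
piece 8:t rests on {1:u}
minimal pieces: {0:t}
ways to finish when only these pieces remain (= sum over removing one remaining piece with nothing left below it):
  1 left: {7}→1  {8}→1
  2 left: {6,7}→1  {7,8}→2
  3 left: {5,6,7}→1  {6,7,8}→3
  4 left: {4,5,6,7}→1  {5,6,7,8}→4
  5 left: {3,4,5,6,7}→1  {4,5,6,7,8}→5
  6 left: {2,3,4,5,6,7}→1  {3,4,5,6,7,8}→6
  7 left: {2,3,4,5,6,7,8}→7
  placing 0:t first → 7 extensions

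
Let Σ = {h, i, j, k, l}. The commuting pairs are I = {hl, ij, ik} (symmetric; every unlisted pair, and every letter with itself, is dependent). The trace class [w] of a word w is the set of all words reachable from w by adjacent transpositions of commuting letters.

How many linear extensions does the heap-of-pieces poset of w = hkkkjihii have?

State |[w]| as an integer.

5

drop 0:h onto floor
drop 1:k onto {0:h}
drop 2:k onto {1:k}
drop 3:k onto {2:k}
drop 4:j onto {3:k}
drop 5:i onto {0:h}
drop 6:h onto {4:j, 5:i}
drop 7:i onto {6:h}
drop 8:i onto {7:i}
ground layer = {0:h}
drop-orders for the pieces not yet dropped (sum over which currently-grounded one goes next):
  1 to go: {8} 1
  2 to go: {7,8} 1
  3 to go: {6,7,8} 1
  4 to go: {4,6,7,8} 1  {5,6,7,8} 1
  5 to go: {3,4,6,7,8} 1  {4,5,6,7,8} 2
  6 to go: {2,3,4,6,7,8} 1  {3,4,5,6,7,8} 3
  7 to go: {1,2,3,4,6,7,8} 1  {2,3,4,5,6,7,8} 4
  if 0:h drops first: 5 orders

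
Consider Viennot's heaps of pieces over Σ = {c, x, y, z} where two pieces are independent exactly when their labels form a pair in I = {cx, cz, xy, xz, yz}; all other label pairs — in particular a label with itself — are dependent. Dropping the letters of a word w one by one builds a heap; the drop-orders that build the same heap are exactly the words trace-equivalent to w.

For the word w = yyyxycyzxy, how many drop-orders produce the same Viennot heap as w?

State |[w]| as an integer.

360

0(y) covers ∅
1(y) covers 0:y
2(y) covers 1:y
3(x) covers ∅
4(y) covers 2:y
5(c) covers 4:y
6(y) covers 5:c
7(z) covers ∅
8(x) covers 3:x
9(y) covers 6:y
floor of heap: 0:y, 3:x, 7:z
completions by unplaced set U, small U first (add the entries for U minus each lowest piece of U):
  |U|=1: {7}:1  {8}:1  {9}:1
  |U|=2: {3,8}:1  {6,9}:1  {7,8}:2  {7,9}:2  {8,9}:2
  |U|=3: {3,7,8}:3  {3,8,9}:3  {5,6,9}:1  {6,7,9}:3  {6,8,9}:3  {7,8,9}:6
  |U|=4: {3,6,8,9}:6  {3,7,8,9}:12  {4,5,6,9}:1  {5,6,7,9}:4  {5,6,8,9}:4  {6,7,8,9}:12
  |U|=5: {2,4,5,6,9}:1  {3,5,6,8,9}:10  {3,6,7,8,9}:30  {4,5,6,7,9}:5  {4,5,6,8,9}:5  {5,6,7,8,9}:20
  |U|=6: {1,2,4,5,6,9}:1  {2,4,5,6,7,9}:6  {2,4,5,6,8,9}:6  {3,4,5,6,8,9}:15  {3,5,6,7,8,9}:60  {4,5,6,7,8,9}:30
  |U|=7: {0,1,2,4,5,6,9}:1  {1,2,4,5,6,7,9}:7  {1,2,4,5,6,8,9}:7  {2,3,4,5,6,8,9}:21  {2,4,5,6,7,8,9}:42  {3,4,5,6,7,8,9}:105
  |U|=8: {0,1,2,4,5,6,7,9}:8  {0,1,2,4,5,6,8,9}:8  {1,2,3,4,5,6,8,9}:28  {1,2,4,5,6,7,8,9}:56  {2,3,4,5,6,7,8,9}:168
  start at 0(y): 252
  start at 3(x): 72
  start at 7(z): 36
sum over floor = 360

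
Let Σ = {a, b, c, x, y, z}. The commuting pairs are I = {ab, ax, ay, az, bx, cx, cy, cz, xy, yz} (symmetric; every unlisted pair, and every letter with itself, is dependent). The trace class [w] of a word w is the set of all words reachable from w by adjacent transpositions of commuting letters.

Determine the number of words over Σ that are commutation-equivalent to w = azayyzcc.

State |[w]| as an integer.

420

drop 0:a onto floor
drop 1:z onto floor
drop 2:a onto {0:a}
drop 3:y onto floor
drop 4:y onto {3:y}
drop 5:z onto {1:z}
drop 6:c onto {2:a}
drop 7:c onto {6:c}
ground layer = {0:a, 1:z, 3:y}
drop-orders for the pieces not yet dropped (sum over which currently-grounded one goes next):
  1 to go: {4} 1  {5} 1  {7} 1
  2 to go: {1,5} 1  {3,4} 1  {4,5} 2  {4,7} 2  {5,7} 2  {6,7} 1
  3 to go: {1,4,5} 3  {1,5,7} 3  {2,6,7} 1  {3,4,5} 3  {3,4,7} 3  {4,5,7} 6  {4,6,7} 3  {5,6,7} 3
  4 to go: {0,2,6,7} 1  {1,3,4,5} 6  {1,4,5,7} 12  {1,5,6,7} 6  {2,4,6,7} 4  {2,5,6,7} 4  {3,4,5,7} 12  {3,4,6,7} 6  {4,5,6,7} 12
  5 to go: {0,2,4,6,7} 5  {0,2,5,6,7} 5  {1,2,5,6,7} 10  {1,3,4,5,7} 30  {1,4,5,6,7} 30  {2,3,4,6,7} 10  {2,4,5,6,7} 20  {3,4,5,6,7} 30
  6 to go: {0,1,2,5,6,7} 15  {0,2,3,4,6,7} 15  {0,2,4,5,6,7} 30  {1,2,4,5,6,7} 60  {1,3,4,5,6,7} 90  {2,3,4,5,6,7} 60
  if 0:a drops first: 210 orders
  if 1:z drops first: 105 orders
  if 3:y drops first: 105 orders
heap linearizations: 420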